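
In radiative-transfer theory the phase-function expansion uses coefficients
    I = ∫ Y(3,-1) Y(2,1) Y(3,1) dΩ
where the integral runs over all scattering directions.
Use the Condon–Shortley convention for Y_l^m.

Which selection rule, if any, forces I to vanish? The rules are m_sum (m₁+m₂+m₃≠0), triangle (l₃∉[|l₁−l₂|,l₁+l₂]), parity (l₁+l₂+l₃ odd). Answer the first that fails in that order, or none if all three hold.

azimuthal sum: -1 + 1 + 1 = 1  ✗
1 ≤ 3 ≤ 5 (triangle on l)
L = 3 + 2 + 3 = 8 (even)

m_sum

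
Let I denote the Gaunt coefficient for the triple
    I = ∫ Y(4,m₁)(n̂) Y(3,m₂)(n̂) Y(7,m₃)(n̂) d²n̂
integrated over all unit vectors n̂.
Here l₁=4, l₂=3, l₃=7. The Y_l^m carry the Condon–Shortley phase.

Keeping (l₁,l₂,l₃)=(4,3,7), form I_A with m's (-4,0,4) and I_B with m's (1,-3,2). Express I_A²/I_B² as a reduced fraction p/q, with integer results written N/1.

55/28

l's match ⇒ only the (l;m) 3-j factors differ between A and B.
A: triangle coeff Δ(4,3,7) = 1/45045; Σ_t [0,0]: t=0:+1/1451520 = 1/1451520; (3j)²=1/273 [(4 3 7; -4 0 4)], sign=-1
B: triangle coeff Δ(4,3,7) = 1/45045; Σ_t [0,0]: t=0:+1/518400 = 1/518400; (3j)²=4/2145 [(4 3 7; 1 -3 2)], sign=-1
I_A²/I_B² = (1/273)/(4/2145) = 55/28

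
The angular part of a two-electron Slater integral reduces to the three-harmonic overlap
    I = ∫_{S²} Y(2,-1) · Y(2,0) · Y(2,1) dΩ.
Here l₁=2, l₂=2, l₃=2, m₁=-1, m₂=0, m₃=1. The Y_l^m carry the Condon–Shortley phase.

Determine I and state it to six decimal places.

Checks pass: Σm=0; 6 even; l₃=2∈[0,4].
(2·2+1)(2·2+1)(2·2+1) = 125
Δ: 2! 2! 2! / 7! → 1/630
sum: t=0:+1/8 t=1:−1/1 t=2:+1/8 = -3/4
3j²(2 2 2; 0 0 0) = Δ·Π!·Σ² = 2/35  (sign -1)
sum: t=1:−1/2 t=2:+1/4 = -1/4
3j²(2 2 2; -1 0 1) = Δ·Π!·Σ² = 1/70  (sign +1)
combine: 4πI² = 125·2/35·1/70 = 5/49
take √, sign -1: I = -0.09011188

-0.090112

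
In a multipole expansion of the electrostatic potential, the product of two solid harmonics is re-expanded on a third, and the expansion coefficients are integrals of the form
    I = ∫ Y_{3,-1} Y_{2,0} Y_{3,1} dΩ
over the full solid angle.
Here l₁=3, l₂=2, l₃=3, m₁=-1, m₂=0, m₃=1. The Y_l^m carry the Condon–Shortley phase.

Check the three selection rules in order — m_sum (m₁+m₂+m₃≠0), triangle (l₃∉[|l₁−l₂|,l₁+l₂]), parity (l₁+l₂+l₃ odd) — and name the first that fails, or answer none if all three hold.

none

Σmᵢ = 0  ✓
l₃∈[|l₁−l₂|,l₁+l₂]=[1,5], have l₃=3  ✓
Σlᵢ = 8 ⇒ even  ✓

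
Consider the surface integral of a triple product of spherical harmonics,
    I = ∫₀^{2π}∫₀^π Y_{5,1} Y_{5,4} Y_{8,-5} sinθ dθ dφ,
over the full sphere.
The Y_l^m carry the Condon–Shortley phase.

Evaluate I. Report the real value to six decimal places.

0.113591

Checks pass: Σm=0; 18 even; l₃=8∈[0,10].
(2·5+1)(2·5+1)(2·8+1) = 2057
Δ: 2! 8! 8! / 19! → 1/37413090
sum: t=0:+1/1036800 t=1:−1/331776 t=2:+1/1036800 = -1/921600
3j²(5 5 8; 0 0 0) = Δ·Π!·Σ² = 490/46189  (sign -1)
sum: t=1:−1/29030400 t=2:+1/14515200 = 1/29030400
3j²(5 5 8; 1 4 -5) = Δ·Π!·Σ² = 12/1615  (sign -1)
combine: 4πI² = 2057·490/46189·12/1615 = 12936/79781
take √, sign +1: I = 0.11359137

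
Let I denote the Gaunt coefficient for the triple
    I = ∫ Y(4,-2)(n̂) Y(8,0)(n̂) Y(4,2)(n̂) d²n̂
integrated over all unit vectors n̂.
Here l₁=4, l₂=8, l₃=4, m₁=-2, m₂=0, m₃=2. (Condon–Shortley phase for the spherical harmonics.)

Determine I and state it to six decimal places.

0.093776

Rules hold: Σm=0, L=16 even, 4≤4≤12.
N = 9·17·9 = 1377
Δ = 8!·0!·8!/17! = 1/218790
Racah Σ t=4..4: t=4:+1/331776 = 1/331776
⇒ 3j(4 8 4; 0 0 0)² = 490/21879, sgn +1
Racah Σ t=6..6: t=6:+1/2073600 = 1/2073600
⇒ 3j(4 8 4; -2 0 2)² = 392/109395, sgn +1
4πI² = N·(3j₀)²·(3jₘ)² = 38416/347633
I = +1·√(0.110507/4π) = 0.09377577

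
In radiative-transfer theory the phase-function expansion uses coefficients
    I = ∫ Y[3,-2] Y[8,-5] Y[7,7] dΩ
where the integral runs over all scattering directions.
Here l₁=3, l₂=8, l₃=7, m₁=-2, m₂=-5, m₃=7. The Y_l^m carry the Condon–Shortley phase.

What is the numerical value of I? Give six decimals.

0.061743

Checks pass: Σm=0; 18 even; l₃=7∈[5,11].
(2·3+1)(2·8+1)(2·7+1) = 1785
Δ: 4! 2! 12! / 19! → 1/5290740
sum: t=1:−1/7257600 t=2:+1/2073600 t=3:−1/7257600 = 1/4838400
3j²(3 8 7; 0 0 0) = Δ·Π!·Σ² = 252/20995  (sign -1)
sum: t=3:−1/5748019200 = -1/5748019200
3j²(3 8 7; -2 -5 7) = Δ·Π!·Σ² = 13/5814  (sign -1)
combine: 4πI² = 1785·252/20995·13/5814 = 294/6137
take √, sign +1: I = 0.06174342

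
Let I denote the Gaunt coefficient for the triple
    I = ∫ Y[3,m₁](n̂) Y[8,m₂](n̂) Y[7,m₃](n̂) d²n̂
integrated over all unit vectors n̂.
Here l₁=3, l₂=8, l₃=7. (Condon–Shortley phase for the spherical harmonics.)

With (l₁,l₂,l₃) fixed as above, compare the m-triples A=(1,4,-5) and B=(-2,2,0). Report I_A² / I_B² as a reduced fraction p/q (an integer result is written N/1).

12943/3750

Same 3,8,7: normalisation and zero-m 3j drop out of the ratio.
A: Δ: 4! 2! 12! / 19! → 1/5290740; sum: t=0:+1/22992076800 t=1:−1/239500800 t=2:+1/58060800 = 43/3284582400; 3j²(3 8 7; 1 4 -5) = Δ·Π!·Σ² = 12943/755820  (sign +1)
B: Δ: 4! 2! 12! / 19! → 1/5290740; sum: t=3:−1/7257600 t=4:+1/12441600 = -1/17418240; 3j²(3 8 7; -2 2 0) = Δ·Π!·Σ² = 125/25194  (sign +1)
I_A²/I_B² = (12943/755820)/(125/25194) = 12943/3750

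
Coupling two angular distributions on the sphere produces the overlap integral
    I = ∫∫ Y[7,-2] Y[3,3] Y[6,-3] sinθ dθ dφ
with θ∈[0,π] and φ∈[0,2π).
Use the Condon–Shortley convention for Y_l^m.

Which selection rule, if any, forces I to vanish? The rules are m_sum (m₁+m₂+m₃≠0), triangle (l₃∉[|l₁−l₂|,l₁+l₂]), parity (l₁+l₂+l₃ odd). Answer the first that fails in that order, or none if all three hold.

azimuthal sum: -2 + 3 − 3 = -2  ✗
4 ≤ 6 ≤ 10 (triangle on l)
L = 7 + 3 + 6 = 16 (even)

m_sum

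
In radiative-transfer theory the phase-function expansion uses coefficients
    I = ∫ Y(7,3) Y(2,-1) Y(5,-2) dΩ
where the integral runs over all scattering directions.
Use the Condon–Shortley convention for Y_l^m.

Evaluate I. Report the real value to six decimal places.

Rules hold: Σm=0, L=14 even, 5≤5≤9.
N = 15·5·11 = 825
Δ = 4!·10!·0!/15! = 1/15015
Racah Σ t=2..2: t=2:+1/57600 = 1/57600
⇒ 3j(7 2 5; 0 0 0)² = 21/715, sgn -1
Racah Σ t=1..1: t=1:−1/181440 = -1/181440
⇒ 3j(7 2 5; 3 -1 -2)² = 32/1001, sgn +1
4πI² = N·(3j₀)²·(3jₘ)² = 1440/1859
I = -1·√(0.77461/4π) = -0.24827707

-0.248277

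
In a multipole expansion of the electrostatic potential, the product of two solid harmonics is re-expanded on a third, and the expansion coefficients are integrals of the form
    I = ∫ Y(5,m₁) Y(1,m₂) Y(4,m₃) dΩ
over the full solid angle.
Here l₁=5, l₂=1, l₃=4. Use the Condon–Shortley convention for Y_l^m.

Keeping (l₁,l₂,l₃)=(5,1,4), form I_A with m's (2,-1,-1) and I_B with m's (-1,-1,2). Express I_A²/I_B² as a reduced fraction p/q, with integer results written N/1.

l's match ⇒ only the (l;m) 3-j factors differ between A and B.
A: triangle coeff Δ(5,1,4) = 1/495; Σ_t [0,0]: t=0:+1/1440 = 1/1440; (3j)²=7/165 [(5 1 4; 2 -1 -1)], sign=-1
B: triangle coeff Δ(5,1,4) = 1/495; Σ_t [0,0]: t=0:+1/2880 = 1/2880; (3j)²=2/165 [(5 1 4; -1 -1 2)], sign=+1
I_A²/I_B² = (7/165)/(2/165) = 7/2

7/2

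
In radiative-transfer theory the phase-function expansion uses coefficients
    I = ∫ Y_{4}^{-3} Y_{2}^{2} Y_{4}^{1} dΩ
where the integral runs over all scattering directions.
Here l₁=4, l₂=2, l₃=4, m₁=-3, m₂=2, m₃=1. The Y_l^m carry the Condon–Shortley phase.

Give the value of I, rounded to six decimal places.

0.159270

Rules hold: Σm=0, L=10 even, 2≤4≤6.
N = 9·5·9 = 405
Δ = 2!·6!·2!/11! = 1/13860
Racah Σ t=0..2: t=0:+1/192 t=1:−1/36 t=2:+1/192 = -5/288
⇒ 3j(4 2 4; 0 0 0)² = 20/693, sgn -1
Racah Σ t=2..2: t=2:+1/480 = 1/480
⇒ 3j(4 2 4; -3 2 1)² = 3/110, sgn -1
4πI² = N·(3j₀)²·(3jₘ)² = 270/847
I = +1·√(0.318772/4π) = 0.15927046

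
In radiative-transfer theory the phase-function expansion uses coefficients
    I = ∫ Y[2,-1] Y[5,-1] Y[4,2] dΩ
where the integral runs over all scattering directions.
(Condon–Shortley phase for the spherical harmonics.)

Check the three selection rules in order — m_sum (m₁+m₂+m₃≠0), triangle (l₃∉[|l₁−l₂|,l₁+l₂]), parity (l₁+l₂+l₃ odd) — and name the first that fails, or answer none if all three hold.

parity

Σmᵢ = 0  ✓
l₃∈[|l₁−l₂|,l₁+l₂]=[3,7], have l₃=4  ✓
Σlᵢ = 11 ⇒ odd  ✗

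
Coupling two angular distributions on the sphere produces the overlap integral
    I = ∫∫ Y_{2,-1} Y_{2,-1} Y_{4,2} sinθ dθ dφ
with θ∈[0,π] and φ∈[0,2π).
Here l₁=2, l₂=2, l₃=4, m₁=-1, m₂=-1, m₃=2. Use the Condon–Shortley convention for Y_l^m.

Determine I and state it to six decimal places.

0.254875

Rules hold: Σm=0, L=8 even, 0≤4≤4.
N = 5·5·9 = 225
Δ = 0!·4!·4!/9! = 1/630
Racah Σ t=0..0: t=0:+1/16 = 1/16
⇒ 3j(2 2 4; 0 0 0)² = 2/35, sgn +1
Racah Σ t=0..0: t=0:+1/36 = 1/36
⇒ 3j(2 2 4; -1 -1 2)² = 4/63, sgn +1
4πI² = N·(3j₀)²·(3jₘ)² = 40/49
I = +1·√(0.816327/4π) = 0.25487487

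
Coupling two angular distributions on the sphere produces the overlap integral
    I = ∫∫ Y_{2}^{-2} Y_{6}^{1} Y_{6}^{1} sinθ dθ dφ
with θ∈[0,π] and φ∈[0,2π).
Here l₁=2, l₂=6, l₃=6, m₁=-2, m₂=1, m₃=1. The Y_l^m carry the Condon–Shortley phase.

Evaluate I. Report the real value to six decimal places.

m-sum 0 ✓  L=14 even ✓  4≤6≤8 ✓
Π(2lᵢ+1) = 5×13×13 = 845
triangle coeff Δ(2,6,6) = 1/90090
Σ_t [0,2]: t=0:+1/69120 t=1:−1/14400 t=2:+1/69120 = -7/172800
(3j)²=14/715 [(2 6 6; 0 0 0)], sign=-1
Σ_t [2,2]: t=2:+1/57600 = 1/57600
(3j)²=21/715 [(2 6 6; -2 1 1)], sign=-1
⇒ 4πI² = 294/605
I = (+1)√(294/605/(4π)) = 0.19664868

0.196649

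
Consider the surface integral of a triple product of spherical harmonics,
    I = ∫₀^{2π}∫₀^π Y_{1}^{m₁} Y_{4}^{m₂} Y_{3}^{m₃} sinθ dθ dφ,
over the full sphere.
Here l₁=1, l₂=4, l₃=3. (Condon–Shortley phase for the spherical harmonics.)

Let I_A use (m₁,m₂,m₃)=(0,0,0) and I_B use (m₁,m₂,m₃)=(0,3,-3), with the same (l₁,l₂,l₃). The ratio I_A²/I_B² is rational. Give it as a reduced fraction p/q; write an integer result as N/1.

l's match ⇒ only the (l;m) 3-j factors differ between A and B.
A: triangle coeff Δ(1,4,3) = 1/252; Σ_t [1,1]: t=1:−1/36 = -1/36; (3j)²=4/63 [(1 4 3; 0 0 0)], sign=+1
B: triangle coeff Δ(1,4,3) = 1/252; Σ_t [1,1]: t=1:−1/720 = -1/720; (3j)²=1/36 [(1 4 3; 0 3 -3)], sign=-1
I_A²/I_B² = (4/63)/(1/36) = 16/7

16/7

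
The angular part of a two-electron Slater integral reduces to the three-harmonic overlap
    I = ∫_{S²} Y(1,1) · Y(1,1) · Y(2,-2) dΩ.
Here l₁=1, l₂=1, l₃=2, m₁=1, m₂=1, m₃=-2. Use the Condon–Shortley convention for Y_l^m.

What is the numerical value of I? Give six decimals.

m-sum 0 ✓  L=4 even ✓  0≤2≤2 ✓
Π(2lᵢ+1) = 3×3×5 = 45
triangle coeff Δ(1,1,2) = 1/30
Σ_t [0,0]: t=0:+1/1 = 1/1
(3j)²=2/15 [(1 1 2; 0 0 0)], sign=+1
Σ_t [0,0]: t=0:+1/4 = 1/4
(3j)²=1/5 [(1 1 2; 1 1 -2)], sign=+1
⇒ 4πI² = 6/5
I = (+1)√(6/5/(4π)) = 0.30901936

0.309019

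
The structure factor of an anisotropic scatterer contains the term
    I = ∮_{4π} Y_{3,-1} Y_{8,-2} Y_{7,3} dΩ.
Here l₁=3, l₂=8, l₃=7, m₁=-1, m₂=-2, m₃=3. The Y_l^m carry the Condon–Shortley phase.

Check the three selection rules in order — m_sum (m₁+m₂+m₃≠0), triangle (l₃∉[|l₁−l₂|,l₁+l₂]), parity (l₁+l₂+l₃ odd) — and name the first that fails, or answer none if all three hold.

none

m₁+m₂+m₃ = -1 − 2 + 3 = 0  ✓
triangle: |3−8|=5 ≤ l₃=7 ≤ 3+8=11  ✓
parity: l₁+l₂+l₃ = 18 is even  ✓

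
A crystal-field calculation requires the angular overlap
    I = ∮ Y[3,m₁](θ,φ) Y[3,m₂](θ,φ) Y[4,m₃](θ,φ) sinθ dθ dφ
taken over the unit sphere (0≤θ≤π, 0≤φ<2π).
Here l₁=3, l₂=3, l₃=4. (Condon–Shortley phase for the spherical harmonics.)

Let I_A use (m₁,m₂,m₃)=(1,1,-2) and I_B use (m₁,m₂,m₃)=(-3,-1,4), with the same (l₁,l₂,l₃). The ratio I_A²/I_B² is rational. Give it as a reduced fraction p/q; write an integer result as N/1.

Shared (l₁,l₂,l₃)=(3,3,4): N and (l;000)² cancel in I_A²/I_B².
A: Δ = 2!·4!·4!/11! = 1/34650; Racah Σ t=0..2: t=0:+1/192 t=1:−1/36 t=2:+1/192 = -5/288; ⇒ 3j(3 3 4; 1 1 -2)² = 20/693, sgn -1
B: Δ = 2!·4!·4!/11! = 1/34650; Racah Σ t=2..2: t=2:+1/1152 = 1/1152; ⇒ 3j(3 3 4; -3 -1 4)² = 1/33, sgn +1
I_A²/I_B² = (20/693)/(1/33) = 20/21

20/21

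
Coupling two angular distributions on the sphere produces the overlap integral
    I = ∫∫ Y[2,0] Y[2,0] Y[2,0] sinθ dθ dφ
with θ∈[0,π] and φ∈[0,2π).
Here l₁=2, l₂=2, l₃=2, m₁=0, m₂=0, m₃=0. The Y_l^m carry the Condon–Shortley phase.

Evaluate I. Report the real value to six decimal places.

0.180224

m-sum 0 ✓  L=6 even ✓  0≤2≤4 ✓
Π(2lᵢ+1) = 5×5×5 = 125
triangle coeff Δ(2,2,2) = 1/630
Σ_t [0,2]: t=0:+1/8 t=1:−1/1 t=2:+1/8 = -3/4
(3j)²=2/35 [(2 2 2; 0 0 0)], sign=-1
(m-triple is (0,0,0) — same symbol as above.)
⇒ 4πI² = 20/49
I = (+1)√(20/49/(4π)) = 0.18022375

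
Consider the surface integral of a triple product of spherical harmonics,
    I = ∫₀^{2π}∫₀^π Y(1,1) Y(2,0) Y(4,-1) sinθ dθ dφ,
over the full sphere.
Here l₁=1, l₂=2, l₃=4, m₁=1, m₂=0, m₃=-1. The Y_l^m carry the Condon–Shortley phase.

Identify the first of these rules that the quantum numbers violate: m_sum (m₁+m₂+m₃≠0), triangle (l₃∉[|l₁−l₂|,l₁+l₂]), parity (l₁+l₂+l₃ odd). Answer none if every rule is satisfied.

triangle

Σmᵢ = 0  ✓
l₃∈[|l₁−l₂|,l₁+l₂]=[1,3], have l₃=4  ✗
Σlᵢ = 7 ⇒ odd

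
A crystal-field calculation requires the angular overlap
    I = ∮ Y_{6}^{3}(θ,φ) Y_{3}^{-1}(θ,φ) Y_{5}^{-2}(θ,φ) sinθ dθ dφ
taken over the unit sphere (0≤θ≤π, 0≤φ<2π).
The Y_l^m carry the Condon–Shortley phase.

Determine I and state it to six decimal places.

Rules hold: Σm=0, L=14 even, 3≤5≤9.
N = 13·7·11 = 1001
Δ = 4!·8!·2!/15! = 1/675675
Racah Σ t=1..3: t=1:−1/8640 t=2:+1/2304 t=3:−1/8640 = 7/34560
⇒ 3j(6 3 5; 0 0 0)² = 7/429, sgn -1
Racah Σ t=0..2: t=0:+1/34560 t=1:−1/8640 t=2:+1/40320 = -1/16128
⇒ 3j(6 3 5; 3 -1 -2)² = 18/1001, sgn +1
4πI² = N·(3j₀)²·(3jₘ)² = 42/143
I = -1·√(0.293706/4π) = -0.15288036

-0.152880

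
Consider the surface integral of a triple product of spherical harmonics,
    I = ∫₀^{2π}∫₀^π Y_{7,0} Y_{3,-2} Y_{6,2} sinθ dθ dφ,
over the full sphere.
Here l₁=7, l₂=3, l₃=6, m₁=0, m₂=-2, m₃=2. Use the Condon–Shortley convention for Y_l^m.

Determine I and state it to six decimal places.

-0.160413

Rules hold: Σm=0, L=16 even, 4≤6≤10.
N = 15·7·13 = 1365
Δ = 4!·10!·2!/17! = 1/2042040
Racah Σ t=1..3: t=1:−1/207360 t=2:+1/57600 t=3:−1/207360 = 1/129600
⇒ 3j(7 3 6; 0 0 0)² = 168/12155, sgn +1
Racah Σ t=0..1: t=0:+1/725760 t=1:−1/207360 = -1/290304
⇒ 3j(7 3 6; 0 -2 2)² = 125/7293, sgn -1
4πI² = N·(3j₀)²·(3jₘ)² = 147000/454597
I = -1·√(0.323363/4π) = -0.16041333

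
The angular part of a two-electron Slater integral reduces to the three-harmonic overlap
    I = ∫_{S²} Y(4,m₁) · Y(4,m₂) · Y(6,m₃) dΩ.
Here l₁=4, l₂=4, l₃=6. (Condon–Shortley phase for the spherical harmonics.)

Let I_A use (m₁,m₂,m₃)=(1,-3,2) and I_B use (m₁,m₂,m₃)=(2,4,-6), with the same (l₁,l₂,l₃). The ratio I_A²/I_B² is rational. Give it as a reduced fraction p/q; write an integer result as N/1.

45/44

Shared (l₁,l₂,l₃)=(4,4,6): N and (l;000)² cancel in I_A²/I_B².
A: Δ = 2!·6!·6!/15! = 1/1261260; Racah Σ t=0..1: t=0:+1/8640 t=1:−1/34560 = 1/11520; ⇒ 3j(4 4 6; 1 -3 2)² = 3/143, sgn +1
B: Δ = 2!·6!·6!/15! = 1/1261260; Racah Σ t=2..2: t=2:+1/1036800 = 1/1036800; ⇒ 3j(4 4 6; 2 4 -6)² = 4/195, sgn +1
I_A²/I_B² = (3/143)/(4/195) = 45/44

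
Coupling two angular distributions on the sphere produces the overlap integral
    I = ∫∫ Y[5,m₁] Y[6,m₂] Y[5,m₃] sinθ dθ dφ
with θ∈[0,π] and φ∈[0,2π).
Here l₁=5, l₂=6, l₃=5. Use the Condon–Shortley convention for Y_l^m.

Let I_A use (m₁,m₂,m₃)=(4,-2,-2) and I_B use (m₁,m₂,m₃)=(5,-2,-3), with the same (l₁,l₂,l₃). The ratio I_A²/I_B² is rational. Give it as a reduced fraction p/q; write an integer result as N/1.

3/5

Shared (l₁,l₂,l₃)=(5,6,5): N and (l;000)² cancel in I_A²/I_B².
A: Δ = 6!·4!·6!/17! = 1/28588560; Racah Σ t=0..1: t=0:+1/207360 t=1:−1/103680 = -1/207360; ⇒ 3j(5 6 5; 4 -2 -2)² = 21/2431, sgn +1
B: Δ = 6!·4!·6!/17! = 1/28588560; Racah Σ t=0..0: t=0:+1/829440 = 1/829440; ⇒ 3j(5 6 5; 5 -2 -3)² = 35/2431, sgn +1
I_A²/I_B² = (21/2431)/(35/2431) = 3/5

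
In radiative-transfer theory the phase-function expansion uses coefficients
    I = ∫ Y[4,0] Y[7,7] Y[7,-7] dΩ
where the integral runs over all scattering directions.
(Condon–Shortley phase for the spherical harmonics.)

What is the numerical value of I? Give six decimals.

-0.165065

Checks pass: Σm=0; 18 even; l₃=7∈[3,11].
(2·4+1)(2·7+1)(2·7+1) = 2025
Δ: 4! 4! 10! / 19! → 1/58198140
sum: t=0:+1/17418240 t=1:−1/622080 t=2:+1/230400 t=3:−1/622080 t=4:+1/17418240 = 1/806400
3j²(4 7 7; 0 0 0) = Δ·Π!·Σ² = 2268/230945  (sign -1)
sum: t=4:+1/2090188800 = 1/2090188800
3j²(4 7 7; 0 7 -7) = Δ·Π!·Σ² = 1001/58140  (sign +1)
combine: 4πI² = 2025·2268/230945·1001/58140 = 35721/104329
take √, sign -1: I = -0.16506475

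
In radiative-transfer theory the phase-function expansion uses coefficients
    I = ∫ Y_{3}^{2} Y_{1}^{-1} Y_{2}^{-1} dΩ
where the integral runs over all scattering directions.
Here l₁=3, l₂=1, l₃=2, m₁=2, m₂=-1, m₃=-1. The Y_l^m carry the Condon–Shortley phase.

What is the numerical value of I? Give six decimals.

Checks pass: Σm=0; 6 even; l₃=2∈[2,4].
(2·3+1)(2·1+1)(2·2+1) = 105
Δ: 2! 4! 0! / 7! → 1/105
sum: t=1:−1/4 = -1/4
3j²(3 1 2; 0 0 0) = Δ·Π!·Σ² = 3/35  (sign -1)
sum: t=0:+1/12 = 1/12
3j²(3 1 2; 2 -1 -1) = Δ·Π!·Σ² = 2/21  (sign -1)
combine: 4πI² = 105·3/35·2/21 = 6/7
take √, sign +1: I = 0.26116903

0.261169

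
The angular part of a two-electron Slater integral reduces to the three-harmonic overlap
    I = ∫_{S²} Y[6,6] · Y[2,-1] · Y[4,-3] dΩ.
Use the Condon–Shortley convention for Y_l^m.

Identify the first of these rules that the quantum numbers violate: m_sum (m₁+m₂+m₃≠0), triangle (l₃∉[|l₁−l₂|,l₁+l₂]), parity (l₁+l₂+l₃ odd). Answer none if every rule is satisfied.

m_sum

azimuthal sum: 6 − 1 − 3 = 2  ✗
4 ≤ 4 ≤ 8 (triangle on l)
L = 6 + 2 + 4 = 12 (even)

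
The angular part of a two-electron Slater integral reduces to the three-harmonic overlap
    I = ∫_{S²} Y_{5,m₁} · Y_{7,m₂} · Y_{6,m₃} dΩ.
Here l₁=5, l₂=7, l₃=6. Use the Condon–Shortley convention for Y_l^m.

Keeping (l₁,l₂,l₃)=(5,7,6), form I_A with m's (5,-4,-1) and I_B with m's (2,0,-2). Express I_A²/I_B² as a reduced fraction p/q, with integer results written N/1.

3850/1681

Shared (l₁,l₂,l₃)=(5,7,6): N and (l;000)² cancel in I_A²/I_B².
A: Δ = 6!·4!·8!/19! = 1/174594420; Racah Σ t=0..0: t=0:+1/12441600 = 1/12441600; ⇒ 3j(5 7 6; 5 -4 -1)² = 245/12597, sgn -1
B: Δ = 6!·4!·8!/19! = 1/174594420; Racah Σ t=0..3: t=0:+1/21772800 t=1:−1/691200 t=2:+1/207360 t=3:−1/497664 = 41/29030400; ⇒ 3j(5 7 6; 2 0 -2)² = 11767/1385670, sgn +1
I_A²/I_B² = (245/12597)/(11767/1385670) = 3850/1681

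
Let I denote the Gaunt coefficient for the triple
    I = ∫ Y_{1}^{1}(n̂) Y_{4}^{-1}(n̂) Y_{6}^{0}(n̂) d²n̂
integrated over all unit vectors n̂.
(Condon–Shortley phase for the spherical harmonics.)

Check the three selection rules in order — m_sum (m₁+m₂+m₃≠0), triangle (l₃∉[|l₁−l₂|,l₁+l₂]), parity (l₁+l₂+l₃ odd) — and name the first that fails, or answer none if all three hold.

azimuthal sum: 1 − 1 + 0 = 0  ✓
3 ≤ 6 ≤ 5 (triangle on l)  ✗
L = 1 + 4 + 6 = 11 (odd)

triangle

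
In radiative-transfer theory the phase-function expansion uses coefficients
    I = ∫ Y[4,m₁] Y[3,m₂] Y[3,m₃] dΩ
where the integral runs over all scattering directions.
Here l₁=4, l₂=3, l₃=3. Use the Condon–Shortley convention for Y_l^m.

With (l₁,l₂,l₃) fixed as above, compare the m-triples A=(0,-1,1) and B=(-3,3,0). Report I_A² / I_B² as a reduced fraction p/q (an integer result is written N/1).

1/63

Same 4,3,3: normalisation and zero-m 3j drop out of the ratio.
A: Δ: 4! 4! 2! / 11! → 1/34650; sum: t=0:+1/1152 t=1:−1/36 t=2:+1/32 = 5/1152; 3j²(4 3 3; 0 -1 1) = Δ·Π!·Σ² = 1/1386  (sign +1)
B: Δ: 4! 4! 2! / 11! → 1/34650; sum: t=4:+1/288 = 1/288; 3j²(4 3 3; -3 3 0) = Δ·Π!·Σ² = 1/22  (sign -1)
I_A²/I_B² = (1/1386)/(1/22) = 1/63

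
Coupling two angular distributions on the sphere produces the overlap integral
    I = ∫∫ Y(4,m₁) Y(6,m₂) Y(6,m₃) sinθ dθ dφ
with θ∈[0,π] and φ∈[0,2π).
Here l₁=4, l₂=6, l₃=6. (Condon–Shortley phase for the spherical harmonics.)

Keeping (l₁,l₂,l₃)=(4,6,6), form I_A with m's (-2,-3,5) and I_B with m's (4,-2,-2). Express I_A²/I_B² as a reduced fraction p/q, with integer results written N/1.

Same 4,6,6: normalisation and zero-m 3j drop out of the ratio.
A: Δ: 4! 4! 8! / 17! → 1/15315300; sum: t=2:+1/483840 t=3:−1/1451520 = 1/725760; 3j²(4 6 6; -2 -3 5) = Δ·Π!·Σ² = 24/1547  (sign -1)
B: Δ: 4! 4! 8! / 17! → 1/15315300; sum: t=0:+1/331776 = 1/331776; 3j²(4 6 6; 4 -2 -2) = Δ·Π!·Σ² = 490/21879  (sign +1)
I_A²/I_B² = (24/1547)/(490/21879) = 1188/1715

1188/1715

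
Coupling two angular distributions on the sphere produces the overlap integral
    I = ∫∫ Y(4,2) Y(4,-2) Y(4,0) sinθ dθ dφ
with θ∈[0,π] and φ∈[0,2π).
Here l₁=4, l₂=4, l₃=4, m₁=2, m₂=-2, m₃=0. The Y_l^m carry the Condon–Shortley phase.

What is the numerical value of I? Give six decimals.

Rules hold: Σm=0, L=12 even, 0≤4≤8.
N = 9·9·9 = 729
Δ = 4!·4!·4!/13! = 1/450450
Racah Σ t=0..4: t=0:+1/13824 t=1:−1/216 t=2:+1/64 t=3:−1/216 t=4:+1/13824 = 5/768
⇒ 3j(4 4 4; 0 0 0)² = 18/1001, sgn +1
Racah Σ t=0..2: t=0:+1/384 t=1:−1/216 t=2:+1/2304 = -11/6912
⇒ 3j(4 4 4; 2 -2 0)² = 11/1638, sgn -1
4πI² = N·(3j₀)²·(3jₘ)² = 729/8281
I = -1·√(0.0880328/4π) = -0.08369845

-0.083698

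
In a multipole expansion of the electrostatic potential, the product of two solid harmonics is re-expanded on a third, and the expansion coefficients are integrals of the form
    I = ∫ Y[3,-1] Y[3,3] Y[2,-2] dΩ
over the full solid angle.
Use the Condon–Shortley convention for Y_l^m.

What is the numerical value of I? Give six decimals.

Checks pass: Σm=0; 8 even; l₃=2∈[0,6].
(2·3+1)(2·3+1)(2·2+1) = 245
Δ: 4! 2! 2! / 9! → 1/3780
sum: t=1:−1/24 t=2:+1/4 t=3:−1/24 = 1/6
3j²(3 3 2; 0 0 0) = Δ·Π!·Σ² = 4/105  (sign +1)
sum: t=4:+1/96 = 1/96
3j²(3 3 2; -1 3 -2) = Δ·Π!·Σ² = 1/42  (sign +1)
combine: 4πI² = 245·4/105·1/42 = 2/9
take √, sign +1: I = 0.13298076

0.132981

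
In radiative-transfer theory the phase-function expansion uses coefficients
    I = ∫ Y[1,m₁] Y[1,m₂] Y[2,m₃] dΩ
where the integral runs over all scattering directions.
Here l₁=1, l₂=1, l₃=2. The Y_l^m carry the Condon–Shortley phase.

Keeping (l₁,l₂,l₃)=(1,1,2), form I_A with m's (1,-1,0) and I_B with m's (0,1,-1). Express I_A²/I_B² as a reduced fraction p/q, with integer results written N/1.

Shared (l₁,l₂,l₃)=(1,1,2): N and (l;000)² cancel in I_A²/I_B².
A: Δ = 0!·2!·2!/5! = 1/30; Racah Σ t=0..0: t=0:+1/4 = 1/4; ⇒ 3j(1 1 2; 1 -1 0)² = 1/30, sgn +1
B: Δ = 0!·2!·2!/5! = 1/30; Racah Σ t=0..0: t=0:+1/2 = 1/2; ⇒ 3j(1 1 2; 0 1 -1)² = 1/10, sgn -1
I_A²/I_B² = (1/30)/(1/10) = 1/3

1/3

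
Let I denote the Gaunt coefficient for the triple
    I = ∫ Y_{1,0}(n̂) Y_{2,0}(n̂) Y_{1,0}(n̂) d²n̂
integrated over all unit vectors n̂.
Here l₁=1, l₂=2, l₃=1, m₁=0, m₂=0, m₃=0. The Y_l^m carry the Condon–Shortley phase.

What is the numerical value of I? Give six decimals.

0.252313

m-sum 0 ✓  L=4 even ✓  1≤1≤3 ✓
Π(2lᵢ+1) = 3×5×3 = 45
triangle coeff Δ(1,2,1) = 1/30
Σ_t [1,1]: t=1:−1/1 = -1/1
(3j)²=2/15 [(1 2 1; 0 0 0)], sign=+1
(m-triple is (0,0,0) — same symbol as above.)
⇒ 4πI² = 4/5
I = (+1)√(4/5/(4π)) = 0.25231325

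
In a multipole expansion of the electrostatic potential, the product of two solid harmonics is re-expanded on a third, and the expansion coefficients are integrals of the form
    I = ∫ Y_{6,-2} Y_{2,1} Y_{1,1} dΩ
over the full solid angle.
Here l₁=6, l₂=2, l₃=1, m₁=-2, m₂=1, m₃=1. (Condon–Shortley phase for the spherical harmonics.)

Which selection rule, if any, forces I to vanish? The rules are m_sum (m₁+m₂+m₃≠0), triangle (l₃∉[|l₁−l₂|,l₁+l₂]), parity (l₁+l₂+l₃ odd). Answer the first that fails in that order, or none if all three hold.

triangle

azimuthal sum: -2 + 1 + 1 = 0  ✓
4 ≤ 1 ≤ 8 (triangle on l)  ✗
L = 6 + 2 + 1 = 9 (odd)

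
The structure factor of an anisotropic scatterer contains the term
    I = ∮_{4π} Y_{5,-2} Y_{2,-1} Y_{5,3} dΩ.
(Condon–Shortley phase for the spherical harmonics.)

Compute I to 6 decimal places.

m-sum 0 ✓  L=12 even ✓  3≤5≤7 ✓
Π(2lᵢ+1) = 11×5×11 = 605
triangle coeff Δ(5,2,5) = 1/38610
Σ_t [0,2]: t=0:+1/2880 t=1:−1/576 t=2:+1/2880 = -1/960
(3j)²=10/429 [(5 2 5; 0 0 0)], sign=+1
Σ_t [0,1]: t=0:+1/10080 t=1:−1/2880 = -1/4032
(3j)²=10/429 [(5 2 5; -2 -1 3)], sign=-1
⇒ 4πI² = 500/1521
I = (-1)√(500/1521/(4π)) = -0.16173926

-0.161739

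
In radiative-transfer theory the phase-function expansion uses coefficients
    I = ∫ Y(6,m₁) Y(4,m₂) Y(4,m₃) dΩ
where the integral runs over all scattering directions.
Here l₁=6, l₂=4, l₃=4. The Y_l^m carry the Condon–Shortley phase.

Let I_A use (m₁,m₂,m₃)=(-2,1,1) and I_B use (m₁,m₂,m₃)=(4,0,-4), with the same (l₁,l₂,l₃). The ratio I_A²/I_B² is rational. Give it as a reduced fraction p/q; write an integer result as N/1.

7/12

l's match ⇒ only the (l;m) 3-j factors differ between A and B.
A: triangle coeff Δ(6,4,4) = 1/1261260; Σ_t [3,5]: t=3:−1/8640 t=4:+1/2304 t=5:−1/8640 = 7/34560; (3j)²=7/429 [(6 4 4; -2 1 1)], sign=-1
B: triangle coeff Δ(6,4,4) = 1/1261260; Σ_t [2,2]: t=2:+1/69120 = 1/69120; (3j)²=4/143 [(6 4 4; 4 0 -4)], sign=+1
I_A²/I_B² = (7/429)/(4/143) = 7/12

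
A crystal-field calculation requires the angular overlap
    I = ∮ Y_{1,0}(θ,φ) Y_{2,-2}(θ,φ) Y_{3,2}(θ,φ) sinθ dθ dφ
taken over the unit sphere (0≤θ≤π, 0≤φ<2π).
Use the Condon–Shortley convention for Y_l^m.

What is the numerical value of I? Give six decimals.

0.184674

Rules hold: Σm=0, L=6 even, 1≤3≤3.
N = 3·5·7 = 105
Δ = 0!·2!·4!/7! = 1/105
Racah Σ t=0..0: t=0:+1/4 = 1/4
⇒ 3j(1 2 3; 0 0 0)² = 3/35, sgn -1
Racah Σ t=0..0: t=0:+1/24 = 1/24
⇒ 3j(1 2 3; 0 -2 2)² = 1/21, sgn -1
4πI² = N·(3j₀)²·(3jₘ)² = 3/7
I = +1·√(0.428571/4π) = 0.18467439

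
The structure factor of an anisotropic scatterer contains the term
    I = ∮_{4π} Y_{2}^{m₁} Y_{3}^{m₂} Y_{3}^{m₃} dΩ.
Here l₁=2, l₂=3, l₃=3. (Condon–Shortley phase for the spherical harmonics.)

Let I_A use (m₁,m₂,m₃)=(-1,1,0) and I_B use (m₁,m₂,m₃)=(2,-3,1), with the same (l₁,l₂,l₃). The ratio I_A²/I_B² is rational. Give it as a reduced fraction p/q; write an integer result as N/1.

1/5

Shared (l₁,l₂,l₃)=(2,3,3): N and (l;000)² cancel in I_A²/I_B².
A: Δ = 2!·2!·4!/9! = 1/3780; Racah Σ t=1..2: t=1:−1/12 t=2:+1/8 = 1/24; ⇒ 3j(2 3 3; -1 1 0)² = 1/210, sgn -1
B: Δ = 2!·2!·4!/9! = 1/3780; Racah Σ t=0..0: t=0:+1/96 = 1/96; ⇒ 3j(2 3 3; 2 -3 1)² = 1/42, sgn +1
I_A²/I_B² = (1/210)/(1/42) = 1/5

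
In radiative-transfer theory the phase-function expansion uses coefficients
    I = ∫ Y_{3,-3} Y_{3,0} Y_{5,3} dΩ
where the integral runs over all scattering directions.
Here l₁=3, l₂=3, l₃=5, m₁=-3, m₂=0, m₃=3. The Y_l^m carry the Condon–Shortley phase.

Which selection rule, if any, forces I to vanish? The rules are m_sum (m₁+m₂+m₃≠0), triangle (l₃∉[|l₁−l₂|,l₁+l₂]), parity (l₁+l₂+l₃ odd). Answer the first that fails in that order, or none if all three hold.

parity

Σmᵢ = 0  ✓
l₃∈[|l₁−l₂|,l₁+l₂]=[0,6], have l₃=5  ✓
Σlᵢ = 11 ⇒ odd  ✗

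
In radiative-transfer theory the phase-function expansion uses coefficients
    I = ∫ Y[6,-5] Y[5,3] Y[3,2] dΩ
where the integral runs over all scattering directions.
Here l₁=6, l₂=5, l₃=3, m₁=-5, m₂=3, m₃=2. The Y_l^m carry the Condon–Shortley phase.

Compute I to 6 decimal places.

Rules hold: Σm=0, L=14 even, 1≤3≤11.
N = 13·11·7 = 1001
Δ = 8!·4!·2!/15! = 1/675675
Racah Σ t=3..5: t=3:−1/8640 t=4:+1/2304 t=5:−1/8640 = 7/34560
⇒ 3j(6 5 3; 0 0 0)² = 7/429, sgn -1
Racah Σ t=7..8: t=7:−1/120960 t=8:+1/483840 = -1/161280
⇒ 3j(6 5 3; -5 3 2)² = 2/91, sgn +1
4πI² = N·(3j₀)²·(3jₘ)² = 14/39
I = -1·√(0.358974/4π) = -0.16901560

-0.169016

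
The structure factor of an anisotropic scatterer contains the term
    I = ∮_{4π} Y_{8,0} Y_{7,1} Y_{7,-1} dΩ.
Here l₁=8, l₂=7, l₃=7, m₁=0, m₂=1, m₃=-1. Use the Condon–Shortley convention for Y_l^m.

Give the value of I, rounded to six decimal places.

-0.037635

Rules hold: Σm=0, L=22 even, 1≤7≤15.
N = 17·15·15 = 3825
Δ = 8!·8!·6!/23! = 1/22086194130
Racah Σ t=1..7: t=1:−1/18289152000 t=2:+1/248832000 t=3:−1/24883200 t=4:+1/11943936 t=5:−1/24883200 t=6:+1/248832000 t=7:−1/18289152000 = 11/975421440
⇒ 3j(8 7 7; 0 0 0)² = 1750/289731, sgn -1
Racah Σ t=2..8: t=2:+1/1492992000 t=3:−1/62208000 t=4:+1/15925248 t=5:−1/18662400 t=6:+1/99532800 t=7:−1/3048192000 t=8:+1/1170505728000 = 11/3121348608
⇒ 3j(8 7 7; 0 1 -1)² = 3125/4056234, sgn +1
4πI² = N·(3j₀)²·(3jₘ)² = 9765625/548653937
I = -1·√(0.0177992/4π) = -0.03763534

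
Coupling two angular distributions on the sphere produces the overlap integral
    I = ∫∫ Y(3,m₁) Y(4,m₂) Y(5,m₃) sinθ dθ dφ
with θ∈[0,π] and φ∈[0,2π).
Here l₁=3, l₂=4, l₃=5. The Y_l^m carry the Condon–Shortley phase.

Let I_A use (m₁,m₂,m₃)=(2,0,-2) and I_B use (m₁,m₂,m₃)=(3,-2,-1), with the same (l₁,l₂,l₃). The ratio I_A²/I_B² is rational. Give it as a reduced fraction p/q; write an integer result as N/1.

28/135

Shared (l₁,l₂,l₃)=(3,4,5): N and (l;000)² cancel in I_A²/I_B².
A: Δ = 2!·4!·6!/13! = 1/180180; Racah Σ t=0..1: t=0:+1/576 t=1:−1/864 = 1/1728; ⇒ 3j(3 4 5; 2 0 -2)² = 5/1287, sgn -1
B: Δ = 2!·4!·6!/13! = 1/180180; Racah Σ t=0..0: t=0:+1/2304 = 1/2304; ⇒ 3j(3 4 5; 3 -2 -1)² = 75/4004, sgn +1
I_A²/I_B² = (5/1287)/(75/4004) = 28/135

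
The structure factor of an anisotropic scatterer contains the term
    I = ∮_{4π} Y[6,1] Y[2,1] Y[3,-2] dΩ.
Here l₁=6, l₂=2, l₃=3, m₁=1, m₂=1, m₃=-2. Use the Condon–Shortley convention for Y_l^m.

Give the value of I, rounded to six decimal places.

0.000000

triangle: need 4≤l₃≤8, have 3; I=0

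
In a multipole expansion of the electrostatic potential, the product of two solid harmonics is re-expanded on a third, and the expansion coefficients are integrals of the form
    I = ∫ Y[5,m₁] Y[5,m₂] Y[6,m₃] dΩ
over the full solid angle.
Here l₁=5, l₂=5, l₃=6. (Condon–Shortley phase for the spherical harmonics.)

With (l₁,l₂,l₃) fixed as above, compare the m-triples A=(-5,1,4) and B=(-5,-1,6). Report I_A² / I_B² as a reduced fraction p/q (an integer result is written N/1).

75/22

l's match ⇒ only the (l;m) 3-j factors differ between A and B.
A: triangle coeff Δ(5,5,6) = 1/28588560; Σ_t [4,4]: t=4:+1/829440 = 1/829440; (3j)²=225/9724 [(5 5 6; -5 1 4)], sign=+1
B: triangle coeff Δ(5,5,6) = 1/28588560; Σ_t [4,4]: t=4:+1/12441600 = 1/12441600; (3j)²=3/442 [(5 5 6; -5 -1 6)], sign=+1
I_A²/I_B² = (225/9724)/(3/442) = 75/22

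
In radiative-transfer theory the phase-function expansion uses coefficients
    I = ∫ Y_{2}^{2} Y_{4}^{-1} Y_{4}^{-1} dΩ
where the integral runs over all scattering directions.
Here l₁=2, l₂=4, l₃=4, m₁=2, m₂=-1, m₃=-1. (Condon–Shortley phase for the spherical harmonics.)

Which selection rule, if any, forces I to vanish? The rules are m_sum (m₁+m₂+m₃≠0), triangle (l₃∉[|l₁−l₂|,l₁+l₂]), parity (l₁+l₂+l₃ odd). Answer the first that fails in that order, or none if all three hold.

none

Σmᵢ = 0  ✓
l₃∈[|l₁−l₂|,l₁+l₂]=[2,6], have l₃=4  ✓
Σlᵢ = 10 ⇒ even  ✓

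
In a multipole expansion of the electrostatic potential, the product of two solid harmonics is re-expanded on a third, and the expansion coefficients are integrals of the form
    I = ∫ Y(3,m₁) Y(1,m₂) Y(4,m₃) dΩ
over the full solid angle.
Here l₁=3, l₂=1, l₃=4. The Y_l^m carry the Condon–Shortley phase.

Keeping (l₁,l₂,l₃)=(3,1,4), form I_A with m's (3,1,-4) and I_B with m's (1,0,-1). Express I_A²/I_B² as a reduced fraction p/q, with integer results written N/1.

l's match ⇒ only the (l;m) 3-j factors differ between A and B.
A: triangle coeff Δ(3,1,4) = 1/252; Σ_t [0,0]: t=0:+1/1440 = 1/1440; (3j)²=1/9 [(3 1 4; 3 1 -4)], sign=+1
B: triangle coeff Δ(3,1,4) = 1/252; Σ_t [0,0]: t=0:+1/48 = 1/48; (3j)²=5/84 [(3 1 4; 1 0 -1)], sign=-1
I_A²/I_B² = (1/9)/(5/84) = 28/15

28/15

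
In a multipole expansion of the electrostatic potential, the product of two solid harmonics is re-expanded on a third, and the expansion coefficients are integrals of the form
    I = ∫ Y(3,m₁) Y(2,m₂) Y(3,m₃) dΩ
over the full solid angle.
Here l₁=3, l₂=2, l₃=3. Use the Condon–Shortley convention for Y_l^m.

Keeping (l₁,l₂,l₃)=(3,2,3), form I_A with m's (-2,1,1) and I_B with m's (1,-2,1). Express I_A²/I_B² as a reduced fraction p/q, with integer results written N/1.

Shared (l₁,l₂,l₃)=(3,2,3): N and (l;000)² cancel in I_A²/I_B².
A: Δ = 2!·4!·2!/9! = 1/3780; Racah Σ t=1..2: t=1:−1/48 t=2:+1/12 = 1/16; ⇒ 3j(3 2 3; -2 1 1)² = 1/28, sgn +1
B: Δ = 2!·4!·2!/9! = 1/3780; Racah Σ t=0..0: t=0:+1/16 = 1/16; ⇒ 3j(3 2 3; 1 -2 1)² = 2/35, sgn +1
I_A²/I_B² = (1/28)/(2/35) = 5/8

5/8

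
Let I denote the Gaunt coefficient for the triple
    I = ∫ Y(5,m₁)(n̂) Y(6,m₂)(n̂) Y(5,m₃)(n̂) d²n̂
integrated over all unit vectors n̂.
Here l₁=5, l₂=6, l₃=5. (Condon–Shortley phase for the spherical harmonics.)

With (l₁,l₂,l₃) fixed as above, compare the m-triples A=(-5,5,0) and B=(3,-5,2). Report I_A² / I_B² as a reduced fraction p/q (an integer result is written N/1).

75/14

l's match ⇒ only the (l;m) 3-j factors differ between A and B.
A: triangle coeff Δ(5,6,5) = 1/28588560; Σ_t [6,6]: t=6:+1/2073600 = 1/2073600; (3j)²=15/884 [(5 6 5; -5 5 0)], sign=-1
B: triangle coeff Δ(5,6,5) = 1/28588560; Σ_t [0,1]: t=0:+1/345600 t=1:−1/518400 = 1/1036800; (3j)²=7/2210 [(5 6 5; 3 -5 2)], sign=-1
I_A²/I_B² = (15/884)/(7/2210) = 75/14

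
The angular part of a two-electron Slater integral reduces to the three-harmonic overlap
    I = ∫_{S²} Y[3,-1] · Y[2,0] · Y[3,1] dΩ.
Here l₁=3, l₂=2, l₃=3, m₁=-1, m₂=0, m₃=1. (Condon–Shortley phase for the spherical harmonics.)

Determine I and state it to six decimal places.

-0.126157

m-sum 0 ✓  L=8 even ✓  1≤3≤5 ✓
Π(2lᵢ+1) = 7×5×7 = 245
triangle coeff Δ(3,2,3) = 1/3780
Σ_t [0,2]: t=0:+1/24 t=1:−1/4 t=2:+1/24 = -1/6
(3j)²=4/105 [(3 2 3; 0 0 0)], sign=+1
Σ_t [0,2]: t=0:+1/96 t=1:−1/6 t=2:+1/16 = -3/32
(3j)²=3/140 [(3 2 3; -1 0 1)], sign=-1
⇒ 4πI² = 1/5
I = (-1)√(1/5/(4π)) = -0.12615663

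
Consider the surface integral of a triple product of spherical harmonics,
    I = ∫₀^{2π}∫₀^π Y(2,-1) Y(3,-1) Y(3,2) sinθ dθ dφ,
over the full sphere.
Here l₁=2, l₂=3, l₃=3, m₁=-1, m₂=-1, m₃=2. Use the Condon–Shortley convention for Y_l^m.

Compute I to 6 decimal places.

0.162868

m-sum 0 ✓  L=8 even ✓  1≤3≤5 ✓
Π(2lᵢ+1) = 5×7×7 = 245
triangle coeff Δ(2,3,3) = 1/3780
Σ_t [0,2]: t=0:+1/24 t=1:−1/4 t=2:+1/24 = -1/6
(3j)²=4/105 [(2 3 3; 0 0 0)], sign=+1
Σ_t [1,2]: t=1:−1/12 t=2:+1/48 = -1/16
(3j)²=1/28 [(2 3 3; -1 -1 2)], sign=+1
⇒ 4πI² = 1/3
I = (+1)√(1/3/(4π)) = 0.16286750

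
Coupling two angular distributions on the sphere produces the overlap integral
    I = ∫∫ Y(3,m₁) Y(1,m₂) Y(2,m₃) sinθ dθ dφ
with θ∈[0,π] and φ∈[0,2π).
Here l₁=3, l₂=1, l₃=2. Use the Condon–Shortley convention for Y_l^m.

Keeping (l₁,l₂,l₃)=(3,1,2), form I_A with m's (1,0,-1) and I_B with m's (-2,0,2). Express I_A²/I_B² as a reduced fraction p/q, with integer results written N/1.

8/5

Shared (l₁,l₂,l₃)=(3,1,2): N and (l;000)² cancel in I_A²/I_B².
A: Δ = 2!·4!·0!/7! = 1/105; Racah Σ t=1..1: t=1:−1/6 = -1/6; ⇒ 3j(3 1 2; 1 0 -1)² = 8/105, sgn +1
B: Δ = 2!·4!·0!/7! = 1/105; Racah Σ t=1..1: t=1:−1/24 = -1/24; ⇒ 3j(3 1 2; -2 0 2)² = 1/21, sgn -1
I_A²/I_B² = (8/105)/(1/21) = 8/5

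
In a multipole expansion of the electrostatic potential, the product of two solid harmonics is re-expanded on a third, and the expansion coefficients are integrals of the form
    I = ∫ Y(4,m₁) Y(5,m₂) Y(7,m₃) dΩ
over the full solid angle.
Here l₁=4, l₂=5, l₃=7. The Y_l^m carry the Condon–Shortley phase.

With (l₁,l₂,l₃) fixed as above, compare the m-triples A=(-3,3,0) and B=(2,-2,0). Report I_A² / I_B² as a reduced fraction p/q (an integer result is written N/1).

2527/3072

l's match ⇒ only the (l;m) 3-j factors differ between A and B.
A: triangle coeff Δ(4,5,7) = 1/6126120; Σ_t [1,2]: t=1:−1/3628800 t=2:+1/345600 = 19/7257600; (3j)²=2527/218790 [(4 5 7; -3 3 0)], sign=-1
B: triangle coeff Δ(4,5,7) = 1/6126120; Σ_t [0,2]: t=0:+1/69120 t=1:−1/172800 t=2:+1/7257600 = 1/113400; (3j)²=512/36465 [(4 5 7; 2 -2 0)], sign=-1
I_A²/I_B² = (2527/218790)/(512/36465) = 2527/3072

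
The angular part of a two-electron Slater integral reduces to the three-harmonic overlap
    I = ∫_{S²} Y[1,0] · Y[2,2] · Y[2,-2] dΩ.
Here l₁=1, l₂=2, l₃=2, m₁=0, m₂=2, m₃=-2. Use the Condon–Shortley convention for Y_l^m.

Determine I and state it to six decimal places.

0.000000

L=5 odd ⇒ parity kills the (l;000) factor ⇒ I = 0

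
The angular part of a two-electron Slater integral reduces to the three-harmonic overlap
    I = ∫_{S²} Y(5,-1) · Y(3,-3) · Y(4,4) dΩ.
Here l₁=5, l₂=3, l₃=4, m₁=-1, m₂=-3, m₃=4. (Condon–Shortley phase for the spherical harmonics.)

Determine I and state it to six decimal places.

m-sum 0 ✓  L=12 even ✓  2≤4≤8 ✓
Π(2lᵢ+1) = 11×7×9 = 693
triangle coeff Δ(5,3,4) = 1/180180
Σ_t [1,3]: t=1:−1/576 t=2:+1/144 t=3:−1/576 = 1/288
(3j)²=20/1001 [(5 3 4; 0 0 0)], sign=+1
Σ_t [0,0]: t=0:+1/34560 = 1/34560
(3j)²=1/429 [(5 3 4; -1 -3 4)], sign=+1
⇒ 4πI² = 60/1859
I = (+1)√(60/1859/(4π)) = 0.05067935

0.050679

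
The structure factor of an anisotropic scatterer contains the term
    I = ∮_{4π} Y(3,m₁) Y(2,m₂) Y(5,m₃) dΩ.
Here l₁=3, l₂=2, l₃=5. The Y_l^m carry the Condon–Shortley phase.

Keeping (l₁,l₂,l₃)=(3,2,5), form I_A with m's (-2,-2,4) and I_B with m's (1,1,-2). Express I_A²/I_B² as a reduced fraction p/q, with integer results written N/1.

l's match ⇒ only the (l;m) 3-j factors differ between A and B.
A: triangle coeff Δ(3,2,5) = 1/2310; Σ_t [0,0]: t=0:+1/2880 = 1/2880; (3j)²=3/55 [(3 2 5; -2 -2 4)], sign=-1
B: triangle coeff Δ(3,2,5) = 1/2310; Σ_t [0,0]: t=0:+1/288 = 1/288; (3j)²=1/22 [(3 2 5; 1 1 -2)], sign=-1
I_A²/I_B² = (3/55)/(1/22) = 6/5

6/5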